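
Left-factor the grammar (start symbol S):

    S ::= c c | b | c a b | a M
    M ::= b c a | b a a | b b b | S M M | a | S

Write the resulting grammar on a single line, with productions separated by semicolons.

S ::= b | a M | c S'; M ::= a | b M' | S M''; S' ::= c | a b; M' ::= c a | a a | b b; M'' ::= M M | ε

S has alternatives sharing prefix 'c': factor to S → c S' with S' → c | a b.
M has alternatives sharing prefix 'b': factor to M → b M' with M' → c a | a a | b b.
M has alternatives sharing prefix 'S': factor to M → S M'' with M'' → M M | ε.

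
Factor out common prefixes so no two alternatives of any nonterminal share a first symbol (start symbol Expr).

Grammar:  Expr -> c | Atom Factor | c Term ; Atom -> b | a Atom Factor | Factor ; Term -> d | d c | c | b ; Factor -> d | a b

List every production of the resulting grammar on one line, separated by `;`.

Expr has alternatives sharing prefix 'c': factor to Expr → c Expr1 with Expr1 → ε | Term.
Term has alternatives sharing prefix 'd': factor to Term → d Term1 with Term1 → ε | c.

Expr -> Atom Factor | c Expr1; Atom -> b | a Atom Factor | Factor; Term -> c | b | d Term1; Factor -> d | a b; Expr1 -> epsilon | Term; Term1 -> epsilon | c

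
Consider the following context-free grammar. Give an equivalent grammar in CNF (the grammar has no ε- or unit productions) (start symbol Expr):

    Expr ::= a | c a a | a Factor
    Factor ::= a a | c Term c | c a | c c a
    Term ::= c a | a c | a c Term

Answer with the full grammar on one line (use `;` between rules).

Introduce a nonterminal for each terminal appearing in a rule of length ≥ 2: X1 → c, X2 → a.
Binarize each right-hand side of length ≥ 3 by chaining fresh nonterminals (Y1, Y2, …): affected rules were Expr → X1 X2 X2; Factor → X1 Term X1; Factor → X1 X1 X2; Term → X2 X1 Term.

Expr ::= a | X1 Y1 | X2 Factor; Factor ::= X2 X2 | X1 Y2 | X1 X2 | X1 Y3; Term ::= X1 X2 | X2 X1 | X2 Y4; X1 ::= c; X2 ::= a; Y1 ::= X2 X2; Y2 ::= Term X1; Y3 ::= X1 X2; Y4 ::= X1 Term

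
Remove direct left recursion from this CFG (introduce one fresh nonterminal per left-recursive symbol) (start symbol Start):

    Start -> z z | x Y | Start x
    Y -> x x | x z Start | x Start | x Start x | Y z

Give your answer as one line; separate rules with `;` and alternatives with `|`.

Directly left-recursive nonterminals: Start, Y.
For Start: α = {x}, β = {z z, x Y}. Rewrite as Start → β Start1 and Start1 → α Start1 | ε.
For Y: α = {z}, β = {x x, x z Start, x Start, x Start x}. Rewrite as Y → β Y1 and Y1 → α Y1 | ε.

Start -> z z Start1 | x Y Start1; Y -> x x Y1 | x z Start Y1 | x Start Y1 | x Start x Y1; Start1 -> x Start1 | ε; Y1 -> z Y1 | ε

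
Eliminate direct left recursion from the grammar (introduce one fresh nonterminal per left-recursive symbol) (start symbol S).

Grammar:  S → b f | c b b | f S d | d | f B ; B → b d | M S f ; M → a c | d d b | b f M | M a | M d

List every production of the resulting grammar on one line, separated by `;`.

M is directly left-recursive.
For M: α = {a, d}, β = {a c, d d b, b f M}. Rewrite as M → β M' and M' → α M' | ε.

S → b f | c b b | f S d | d | f B; B → b d | M S f; M → a c M' | d d b M' | b f M M'; M' → a M' | d M' | epsilon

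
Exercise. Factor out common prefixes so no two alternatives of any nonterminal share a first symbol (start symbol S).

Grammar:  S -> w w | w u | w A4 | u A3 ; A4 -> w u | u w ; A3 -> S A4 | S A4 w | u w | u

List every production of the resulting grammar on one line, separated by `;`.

S -> u A3 | w S'; A4 -> w u | u w; A3 -> S A4 A3' | u A3''; S' -> w | u | A4; A3' -> epsilon | w; A3'' -> w | epsilon

S has alternatives sharing prefix 'w': factor to S → w S' with S' → w | u | A4.
A3 has alternatives sharing prefix 'S A4': factor to A3 → S A4 A3' with A3' → ε | w.
A3 has alternatives sharing prefix 'u': factor to A3 → u A3'' with A3'' → w | ε.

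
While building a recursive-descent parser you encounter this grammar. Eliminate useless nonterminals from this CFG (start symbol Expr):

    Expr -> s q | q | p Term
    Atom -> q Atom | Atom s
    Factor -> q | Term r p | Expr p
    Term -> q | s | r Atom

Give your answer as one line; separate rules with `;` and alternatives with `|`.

Expr -> s q | q | p Term; Term -> q | s

Generating nonterminals: {Expr, Factor, Term}.
Reachable from Expr after that: {Expr, Term}.
Removed useless symbols: {Atom, Factor} and every production mentioning them.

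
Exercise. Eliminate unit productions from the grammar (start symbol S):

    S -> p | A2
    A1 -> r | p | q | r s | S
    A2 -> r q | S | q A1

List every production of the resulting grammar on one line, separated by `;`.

Unit pairs: A1 ⇒* {A2, S}; A2 ⇒* {S}; S ⇒* {A2}.
Replace each nonterminal's rules with the union of the non-unit rules of every nonterminal it unit-derives.

S -> r q | q A1 | p; A1 -> r q | q A1 | r | p | q | r s; A2 -> r q | q A1 | p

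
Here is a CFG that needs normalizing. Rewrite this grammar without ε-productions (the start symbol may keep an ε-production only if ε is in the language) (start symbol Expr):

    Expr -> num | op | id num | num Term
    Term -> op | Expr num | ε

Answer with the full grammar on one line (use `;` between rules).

Expr -> num | op | id num | num Term; Term -> op | Expr num

Nullable set = {Term}.
ε ∉ L(G), so no ε-production is kept.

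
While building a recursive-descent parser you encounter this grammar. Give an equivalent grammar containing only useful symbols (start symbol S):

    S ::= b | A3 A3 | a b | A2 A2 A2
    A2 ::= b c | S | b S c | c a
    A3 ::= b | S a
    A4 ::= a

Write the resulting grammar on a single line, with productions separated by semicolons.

Generating nonterminals: {A2, A3, A4, S}.
Reachable from S after that: {A2, A3, S}.
Removed useless symbols: {A4} and every production mentioning them.

S ::= b | A3 A3 | a b | A2 A2 A2; A2 ::= b c | S | b S c | c a; A3 ::= b | S a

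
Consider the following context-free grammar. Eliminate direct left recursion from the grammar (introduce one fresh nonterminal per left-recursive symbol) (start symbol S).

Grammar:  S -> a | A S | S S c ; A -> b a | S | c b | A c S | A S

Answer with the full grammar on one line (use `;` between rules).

Left recursion appears on S, A.
For S: α = {S c}, β = {a, A S}. Rewrite as S → β S' and S' → α S' | ε.
For A: α = {c S, S}, β = {b a, S, c b}. Rewrite as A → β A' and A' → α A' | ε.

S -> a S' | A S S'; A -> b a A' | S A' | c b A'; S' -> S c S' | epsilon; A' -> c S A' | S A' | epsilon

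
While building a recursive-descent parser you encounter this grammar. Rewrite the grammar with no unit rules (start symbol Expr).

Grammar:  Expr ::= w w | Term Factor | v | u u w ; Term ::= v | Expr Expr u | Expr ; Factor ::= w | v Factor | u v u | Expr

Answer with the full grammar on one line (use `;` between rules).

Unit pairs: Factor ⇒* {Expr}; Term ⇒* {Expr}.
For each unit pair (A, B), copy every non-unit production of B to A, then drop all unit productions.

Expr ::= w w | Term Factor | v | u u w; Term ::= v | Expr Expr u | w w | Term Factor | u u w; Factor ::= w | v Factor | u v u | w w | Term Factor | v | u u w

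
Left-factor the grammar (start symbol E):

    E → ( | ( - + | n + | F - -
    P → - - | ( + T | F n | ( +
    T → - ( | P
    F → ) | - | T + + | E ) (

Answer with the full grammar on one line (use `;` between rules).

E → n + | F - - | ( E'; P → - - | F n | ( + P'; T → - ( | P; F → ) | - | T + + | E ) (; E' → ε | - +; P' → T | ε

E has alternatives sharing prefix '(': factor to E → ( E' with E' → ε | - +.
P has alternatives sharing prefix '( +': factor to P → ( + P' with P' → T | ε.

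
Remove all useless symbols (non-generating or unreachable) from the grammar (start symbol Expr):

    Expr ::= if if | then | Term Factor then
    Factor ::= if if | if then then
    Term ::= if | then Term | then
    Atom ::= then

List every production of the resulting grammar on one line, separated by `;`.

Expr ::= if if | then | Term Factor then; Factor ::= if if | if then then; Term ::= if | then Term | then

Generating nonterminals: {Atom, Expr, Factor, Term}.
Reachable from Expr after that: {Expr, Factor, Term}.
Removed useless symbols: {Atom} and every production mentioning them.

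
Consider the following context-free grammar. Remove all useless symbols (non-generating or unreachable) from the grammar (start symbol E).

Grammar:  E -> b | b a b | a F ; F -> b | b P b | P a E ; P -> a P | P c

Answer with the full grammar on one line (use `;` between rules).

E -> b | b a b | a F; F -> b

Generating nonterminals: {E, F}.
Reachable from E after that: {E, F}.
Removed useless symbols: {P} and every production mentioning them.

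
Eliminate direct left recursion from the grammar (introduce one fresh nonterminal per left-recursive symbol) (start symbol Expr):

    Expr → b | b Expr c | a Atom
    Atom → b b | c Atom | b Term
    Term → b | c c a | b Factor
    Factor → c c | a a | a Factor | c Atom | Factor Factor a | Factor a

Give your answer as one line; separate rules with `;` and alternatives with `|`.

Expr → b | b Expr c | a Atom; Atom → b b | c Atom | b Term; Term → b | c c a | b Factor; Factor → c c Factor1 | a a Factor1 | a Factor Factor1 | c Atom Factor1; Factor1 → Factor a Factor1 | a Factor1 | ε

Factor is directly left-recursive.
For Factor: α = {Factor a, a}, β = {c c, a a, a Factor, c Atom}. Rewrite as Factor → β Factor1 and Factor1 → α Factor1 | ε.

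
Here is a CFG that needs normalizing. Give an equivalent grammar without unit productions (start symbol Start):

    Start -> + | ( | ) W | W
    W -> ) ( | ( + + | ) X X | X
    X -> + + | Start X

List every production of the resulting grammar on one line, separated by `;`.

Start -> + | ( | ) W | + + | Start X | ) ( | ( + + | ) X X; W -> + + | Start X | ) ( | ( + + | ) X X; X -> + + | Start X

Unit pairs: Start ⇒* {W, X}; W ⇒* {X}.
For every A with A ⇒* B via unit rules, add B's non-unit alternatives to A; then delete every rule of the form X → Y.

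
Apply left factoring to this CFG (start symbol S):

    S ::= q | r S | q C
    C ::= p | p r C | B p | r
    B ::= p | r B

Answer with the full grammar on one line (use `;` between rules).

S has alternatives sharing prefix 'q': factor to S → q S' with S' → ε | C.
C has alternatives sharing prefix 'p': factor to C → p C' with C' → ε | r C.

S ::= r S | q S'; C ::= B p | r | p C'; B ::= p | r B; S' ::= ε | C; C' ::= ε | r C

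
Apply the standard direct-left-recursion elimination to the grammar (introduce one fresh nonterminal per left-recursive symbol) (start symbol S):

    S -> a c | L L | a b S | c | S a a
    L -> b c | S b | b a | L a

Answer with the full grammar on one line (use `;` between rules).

S -> a c S' | L L S' | a b S S' | c S'; L -> b c L' | S b L' | b a L'; S' -> a a S' | eps; L' -> a L' | eps

Left recursion appears on S, L.
For S: α = {a a}, β = {a c, L L, a b S, c}. Rewrite as S → β S' and S' → α S' | ε.
For L: α = {a}, β = {b c, S b, b a}. Rewrite as L → β L' and L' → α L' | ε.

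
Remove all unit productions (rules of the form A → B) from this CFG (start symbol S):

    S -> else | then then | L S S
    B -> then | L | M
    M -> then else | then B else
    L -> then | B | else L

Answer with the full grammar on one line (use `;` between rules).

S -> else | then then | L S S; B -> then | else L | then else | then B else; M -> then else | then B else; L -> then | else L | then else | then B else

Unit pairs: B ⇒* {L, M}; L ⇒* {B, M}.
Replace each nonterminal's rules with the union of the non-unit rules of every nonterminal it unit-derives.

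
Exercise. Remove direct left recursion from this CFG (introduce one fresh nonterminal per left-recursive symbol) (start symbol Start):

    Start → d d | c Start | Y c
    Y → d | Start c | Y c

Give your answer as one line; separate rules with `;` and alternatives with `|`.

Start → d d | c Start | Y c; Y → d Y1 | Start c Y1; Y1 → c Y1 | ε

Directly left-recursive nonterminal: Y.
For Y: α = {c}, β = {d, Start c}. Rewrite as Y → β Y1 and Y1 → α Y1 | ε.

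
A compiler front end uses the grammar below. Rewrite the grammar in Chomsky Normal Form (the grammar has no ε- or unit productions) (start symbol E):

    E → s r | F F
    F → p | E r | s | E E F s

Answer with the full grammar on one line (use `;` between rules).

Introduce a nonterminal for each terminal appearing in a rule of length ≥ 2: X1 → s, X2 → r.
Binarize each right-hand side of length ≥ 3 by chaining fresh nonterminals (Y1, Y2, …): affected rules were F → E E F X1.

E → X1 X2 | F F; F → p | E X2 | s | E Y1; X1 → s; X2 → r; Y1 → E Y2; Y2 → F X1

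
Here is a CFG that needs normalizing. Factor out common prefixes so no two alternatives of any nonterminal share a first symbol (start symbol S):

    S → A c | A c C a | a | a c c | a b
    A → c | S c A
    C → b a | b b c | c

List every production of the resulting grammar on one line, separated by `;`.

S → a S' | A c S''; A → c | S c A; C → c | b C'; S' → ε | c c | b; S'' → ε | C a; C' → a | b c

S has alternatives sharing prefix 'a': factor to S → a S' with S' → ε | c c | b.
S has alternatives sharing prefix 'A c': factor to S → A c S'' with S'' → ε | C a.
C has alternatives sharing prefix 'b': factor to C → b C' with C' → a | b c.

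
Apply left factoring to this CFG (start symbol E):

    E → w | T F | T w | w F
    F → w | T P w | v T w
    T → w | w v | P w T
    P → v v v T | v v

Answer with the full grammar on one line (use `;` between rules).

E → w E' | T E''; F → w | T P w | v T w; T → P w T | w T'; P → v v P'; E' → ε | F; E'' → F | w; T' → ε | v; P' → v T | ε

E has alternatives sharing prefix 'w': factor to E → w E' with E' → ε | F.
E has alternatives sharing prefix 'T': factor to E → T E'' with E'' → F | w.
T has alternatives sharing prefix 'w': factor to T → w T' with T' → ε | v.
P has alternatives sharing prefix 'v v': factor to P → v v P' with P' → v T | ε.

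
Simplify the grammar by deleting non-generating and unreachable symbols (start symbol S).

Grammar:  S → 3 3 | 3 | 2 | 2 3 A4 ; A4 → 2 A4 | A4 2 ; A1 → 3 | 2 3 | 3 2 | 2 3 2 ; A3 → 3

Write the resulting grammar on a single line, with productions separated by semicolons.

S → 3 3 | 3 | 2

Generating nonterminals: {A1, A3, S}.
Reachable from S after that: {S}.
Removed useless symbols: {A1, A3, A4} and every production mentioning them.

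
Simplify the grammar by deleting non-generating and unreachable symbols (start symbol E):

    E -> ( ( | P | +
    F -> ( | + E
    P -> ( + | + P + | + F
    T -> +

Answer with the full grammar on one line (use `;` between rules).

Generating nonterminals: {E, F, P, T}.
Reachable from E after that: {E, F, P}.
Removed useless symbols: {T} and every production mentioning them.

E -> ( ( | P | +; F -> ( | + E; P -> ( + | + P + | + F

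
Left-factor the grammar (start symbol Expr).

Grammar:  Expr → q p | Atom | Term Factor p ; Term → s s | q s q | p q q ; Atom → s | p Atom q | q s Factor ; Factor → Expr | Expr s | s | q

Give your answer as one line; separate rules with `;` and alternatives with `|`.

Factor has alternatives sharing prefix 'Expr': factor to Factor → Expr Factor1 with Factor1 → ε | s.

Expr → q p | Atom | Term Factor p; Term → s s | q s q | p q q; Atom → s | p Atom q | q s Factor; Factor → s | q | Expr Factor1; Factor1 → eps | s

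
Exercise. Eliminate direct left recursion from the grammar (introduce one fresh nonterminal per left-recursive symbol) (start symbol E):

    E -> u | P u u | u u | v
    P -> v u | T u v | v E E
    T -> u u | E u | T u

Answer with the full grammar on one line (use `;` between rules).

Directly left-recursive nonterminal: T.
For T: α = {u}, β = {u u, E u}. Rewrite as T → β T' and T' → α T' | ε.

E -> u | P u u | u u | v; P -> v u | T u v | v E E; T -> u u T' | E u T'; T' -> u T' | ε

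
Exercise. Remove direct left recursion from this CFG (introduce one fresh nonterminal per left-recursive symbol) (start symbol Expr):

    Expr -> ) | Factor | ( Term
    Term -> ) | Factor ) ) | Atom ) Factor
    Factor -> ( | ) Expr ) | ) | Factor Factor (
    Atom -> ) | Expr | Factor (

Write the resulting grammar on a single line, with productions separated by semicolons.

Left recursion appears on Factor.
For Factor: α = {Factor (}, β = {(, ) Expr ), )}. Rewrite as Factor → β Factor1 and Factor1 → α Factor1 | ε.

Expr -> ) | Factor | ( Term; Term -> ) | Factor ) ) | Atom ) Factor; Factor -> ( Factor1 | ) Expr ) Factor1 | ) Factor1; Atom -> ) | Expr | Factor (; Factor1 -> Factor ( Factor1 | ε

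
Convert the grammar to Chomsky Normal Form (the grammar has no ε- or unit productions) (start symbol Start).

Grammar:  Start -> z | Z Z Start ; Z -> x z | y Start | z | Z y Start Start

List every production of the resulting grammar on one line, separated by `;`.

Start -> z | Z Y1; Z -> X1 X2 | X3 Start | z | Z Y2; X1 -> x; X2 -> z; X3 -> y; Y1 -> Z Start; Y2 -> X3 Y3; Y3 -> Start Start

Introduce a nonterminal for each terminal appearing in a rule of length ≥ 2: X1 → x, X2 → z, X3 → y.
Binarize each right-hand side of length ≥ 3 by chaining fresh nonterminals (Y1, Y2, …): affected rules were Start → Z Z Start; Z → Z X3 Start Start.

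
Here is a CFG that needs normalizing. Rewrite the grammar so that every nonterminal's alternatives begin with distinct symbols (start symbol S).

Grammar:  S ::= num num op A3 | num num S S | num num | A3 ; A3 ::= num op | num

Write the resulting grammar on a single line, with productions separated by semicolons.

S has alternatives sharing prefix 'num num': factor to S → num num S' with S' → op A3 | S S | ε.
A3 has alternatives sharing prefix 'num': factor to A3 → num A3' with A3' → op | ε.

S ::= A3 | num num S'; A3 ::= num A3'; S' ::= op A3 | S S | ε; A3' ::= op | ε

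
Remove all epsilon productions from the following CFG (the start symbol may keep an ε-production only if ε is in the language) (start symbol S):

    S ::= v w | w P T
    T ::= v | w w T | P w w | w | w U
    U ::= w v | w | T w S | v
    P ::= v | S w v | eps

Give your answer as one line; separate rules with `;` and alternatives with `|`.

Nullable set = {P}.
ε ∉ L(G), so no ε-production is kept.
For each production, add variants omitting each subset of nullable occurrences: S → w P T gives w P T | w T. T → P w w gives P w w | w w.

S ::= v w | w P T | w T; T ::= v | w w T | P w w | w w | w | w U; U ::= w v | w | T w S | v; P ::= v | S w v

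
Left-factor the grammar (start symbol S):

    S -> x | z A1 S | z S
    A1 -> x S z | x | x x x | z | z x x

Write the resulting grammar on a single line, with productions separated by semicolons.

S has alternatives sharing prefix 'z': factor to S → z S' with S' → A1 S | S.
A1 has alternatives sharing prefix 'x': factor to A1 → x A1' with A1' → S z | ε | x x.
A1 has alternatives sharing prefix 'z': factor to A1 → z A1'' with A1'' → ε | x x.

S -> x | z S'; A1 -> x A1' | z A1''; S' -> A1 S | S; A1' -> S z | epsilon | x x; A1'' -> epsilon | x x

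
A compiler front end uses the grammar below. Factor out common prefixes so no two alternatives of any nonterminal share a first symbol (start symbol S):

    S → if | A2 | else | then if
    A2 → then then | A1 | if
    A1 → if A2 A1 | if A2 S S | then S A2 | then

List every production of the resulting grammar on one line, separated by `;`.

A1 has alternatives sharing prefix 'if A2': factor to A1 → if A2 A1' with A1' → A1 | S S.
A1 has alternatives sharing prefix 'then': factor to A1 → then A1'' with A1'' → S A2 | ε.

S → if | A2 | else | then if; A2 → then then | A1 | if; A1 → if A2 A1' | then A1''; A1' → A1 | S S; A1'' → S A2 | eps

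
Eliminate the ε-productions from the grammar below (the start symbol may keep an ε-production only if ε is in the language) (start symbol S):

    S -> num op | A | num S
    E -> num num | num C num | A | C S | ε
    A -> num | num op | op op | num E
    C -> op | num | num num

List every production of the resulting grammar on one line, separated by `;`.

The nullable symbols are {E}.
ε ∉ L(G), so no ε-production is kept.

S -> num op | A | num S; E -> num num | num C num | A | C S; A -> num | num op | op op | num E; C -> op | num | num num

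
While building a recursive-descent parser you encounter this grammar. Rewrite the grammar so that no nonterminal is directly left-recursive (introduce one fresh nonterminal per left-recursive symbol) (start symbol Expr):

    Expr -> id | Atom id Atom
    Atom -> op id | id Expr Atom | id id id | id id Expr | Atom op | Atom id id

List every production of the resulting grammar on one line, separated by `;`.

Directly left-recursive nonterminal: Atom.
For Atom: α = {op, id id}, β = {op id, id Expr Atom, id id id, id id Expr}. Rewrite as Atom → β Atom1 and Atom1 → α Atom1 | ε.

Expr -> id | Atom id Atom; Atom -> op id Atom1 | id Expr Atom Atom1 | id id id Atom1 | id id Expr Atom1; Atom1 -> op Atom1 | id id Atom1 | ε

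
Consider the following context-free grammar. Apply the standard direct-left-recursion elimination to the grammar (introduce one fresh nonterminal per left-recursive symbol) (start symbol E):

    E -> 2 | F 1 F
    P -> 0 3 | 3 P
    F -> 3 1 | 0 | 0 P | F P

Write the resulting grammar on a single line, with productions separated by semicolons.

E -> 2 | F 1 F; P -> 0 3 | 3 P; F -> 3 1 F' | 0 F' | 0 P F'; F' -> P F' | epsilon

Left recursion appears on F.
For F: α = {P}, β = {3 1, 0, 0 P}. Rewrite as F → β F' and F' → α F' | ε.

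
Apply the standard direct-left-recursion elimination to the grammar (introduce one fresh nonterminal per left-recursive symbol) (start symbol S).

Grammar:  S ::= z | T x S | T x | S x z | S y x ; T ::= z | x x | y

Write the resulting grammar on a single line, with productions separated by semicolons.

S ::= z S' | T x S S' | T x S'; T ::= z | x x | y; S' ::= x z S' | y x S' | ε

Directly left-recursive nonterminal: S.
For S: α = {x z, y x}, β = {z, T x S, T x}. Rewrite as S → β S' and S' → α S' | ε.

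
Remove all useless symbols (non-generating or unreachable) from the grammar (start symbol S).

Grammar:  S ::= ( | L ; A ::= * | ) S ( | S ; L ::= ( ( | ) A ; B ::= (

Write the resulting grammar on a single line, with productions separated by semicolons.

S ::= ( | L; A ::= * | ) S ( | S; L ::= ( ( | ) A

Generating nonterminals: {A, B, L, S}.
Reachable from S after that: {A, L, S}.
Removed useless symbols: {B} and every production mentioning them.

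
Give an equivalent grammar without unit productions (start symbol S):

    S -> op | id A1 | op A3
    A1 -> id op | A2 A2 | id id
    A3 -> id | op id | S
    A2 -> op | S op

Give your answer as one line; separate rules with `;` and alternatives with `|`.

S -> op | id A1 | op A3; A1 -> id op | A2 A2 | id id; A3 -> op | id A1 | op A3 | id | op id; A2 -> op | S op

Unit pairs: A3 ⇒* {S}.
For every A with A ⇒* B via unit rules, add B's non-unit alternatives to A; then delete every rule of the form X → Y.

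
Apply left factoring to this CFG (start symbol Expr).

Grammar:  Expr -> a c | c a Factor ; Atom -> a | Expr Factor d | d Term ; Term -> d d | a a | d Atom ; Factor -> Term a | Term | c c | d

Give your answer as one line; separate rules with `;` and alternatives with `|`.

Term has alternatives sharing prefix 'd': factor to Term → d Term1 with Term1 → d | Atom.
Factor has alternatives sharing prefix 'Term': factor to Factor → Term Factor1 with Factor1 → a | ε.

Expr -> a c | c a Factor; Atom -> a | Expr Factor d | d Term; Term -> a a | d Term1; Factor -> c c | d | Term Factor1; Term1 -> d | Atom; Factor1 -> a | eps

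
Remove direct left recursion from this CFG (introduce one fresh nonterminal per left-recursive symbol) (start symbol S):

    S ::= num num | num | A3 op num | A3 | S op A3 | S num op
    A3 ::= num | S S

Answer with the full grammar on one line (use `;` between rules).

S ::= num num S' | num S' | A3 op num S' | A3 S'; A3 ::= num | S S; S' ::= op A3 S' | num op S' | eps

Left recursion appears on S.
For S: α = {op A3, num op}, β = {num num, num, A3 op num, A3}. Rewrite as S → β S' and S' → α S' | ε.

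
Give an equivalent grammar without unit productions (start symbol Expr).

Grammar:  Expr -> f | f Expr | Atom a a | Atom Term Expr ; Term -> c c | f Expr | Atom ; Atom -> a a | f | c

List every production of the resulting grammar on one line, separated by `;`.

Expr -> f | f Expr | Atom a a | Atom Term Expr; Term -> c c | f Expr | a a | f | c; Atom -> a a | f | c

Unit pairs: Term ⇒* {Atom}.
Replace each nonterminal's rules with the union of the non-unit rules of every nonterminal it unit-derives.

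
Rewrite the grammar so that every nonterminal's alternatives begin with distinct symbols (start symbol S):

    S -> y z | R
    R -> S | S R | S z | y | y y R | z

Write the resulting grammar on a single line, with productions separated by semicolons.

R has alternatives sharing prefix 'S': factor to R → S R' with R' → ε | R | z.
R has alternatives sharing prefix 'y': factor to R → y R'' with R'' → ε | y R.

S -> y z | R; R -> z | S R' | y R''; R' -> ε | R | z; R'' -> ε | y R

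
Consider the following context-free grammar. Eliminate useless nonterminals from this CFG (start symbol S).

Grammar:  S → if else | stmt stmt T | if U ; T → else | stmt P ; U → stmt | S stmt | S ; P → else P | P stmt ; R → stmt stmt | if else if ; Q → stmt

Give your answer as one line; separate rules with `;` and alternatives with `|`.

Generating nonterminals: {Q, R, S, T, U}.
Reachable from S after that: {S, T, U}.
Removed useless symbols: {P, Q, R} and every production mentioning them.

S → if else | stmt stmt T | if U; T → else; U → stmt | S stmt | S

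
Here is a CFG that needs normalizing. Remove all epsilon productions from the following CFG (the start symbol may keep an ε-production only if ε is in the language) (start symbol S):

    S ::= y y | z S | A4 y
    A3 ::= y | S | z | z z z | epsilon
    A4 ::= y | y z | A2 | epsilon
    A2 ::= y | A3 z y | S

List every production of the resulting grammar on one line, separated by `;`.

Nullable set = {A3, A4}.
ε ∉ L(G), so no ε-production is kept.
For each production, add variants omitting each subset of nullable occurrences: S → A4 y gives A4 y | y. A2 → A3 z y gives A3 z y | z y.

S ::= y y | z S | A4 y | y; A3 ::= y | S | z | z z z; A4 ::= y | y z | A2; A2 ::= y | A3 z y | z y | S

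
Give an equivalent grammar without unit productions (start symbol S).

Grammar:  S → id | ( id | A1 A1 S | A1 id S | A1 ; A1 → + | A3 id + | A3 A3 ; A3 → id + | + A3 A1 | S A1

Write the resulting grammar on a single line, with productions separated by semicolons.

Unit pairs: S ⇒* {A1}.
Replace each nonterminal's rules with the union of the non-unit rules of every nonterminal it unit-derives.

S → + | A3 id + | A3 A3 | id | ( id | A1 A1 S | A1 id S; A1 → + | A3 id + | A3 A3; A3 → id + | + A3 A1 | S A1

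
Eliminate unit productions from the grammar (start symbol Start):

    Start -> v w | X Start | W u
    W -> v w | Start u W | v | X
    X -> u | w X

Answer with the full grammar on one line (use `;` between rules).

Unit pairs: W ⇒* {X}.
For every A with A ⇒* B via unit rules, add B's non-unit alternatives to A; then delete every rule of the form X → Y.

Start -> v w | X Start | W u; W -> u | w X | v w | Start u W | v; X -> u | w X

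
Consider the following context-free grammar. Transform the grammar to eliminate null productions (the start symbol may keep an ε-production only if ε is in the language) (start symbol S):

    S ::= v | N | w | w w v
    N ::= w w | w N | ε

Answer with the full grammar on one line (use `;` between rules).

S ::= v | N | w | w w v | ε; N ::= w w | w N | w

Nullable set = {N, S}.
ε ∈ L(G) since S is nullable, so keep S → ε.
Expand every rule over subsets of its nullable positions: N → w N gives w N | w.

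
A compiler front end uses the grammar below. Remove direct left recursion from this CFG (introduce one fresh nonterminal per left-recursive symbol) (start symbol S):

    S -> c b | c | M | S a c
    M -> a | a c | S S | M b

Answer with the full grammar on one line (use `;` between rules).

S, M are directly left-recursive.
For S: α = {a c}, β = {c b, c, M}. Rewrite as S → β S' and S' → α S' | ε.
For M: α = {b}, β = {a, a c, S S}. Rewrite as M → β M' and M' → α M' | ε.

S -> c b S' | c S' | M S'; M -> a M' | a c M' | S S M'; S' -> a c S' | ε; M' -> b M' | ε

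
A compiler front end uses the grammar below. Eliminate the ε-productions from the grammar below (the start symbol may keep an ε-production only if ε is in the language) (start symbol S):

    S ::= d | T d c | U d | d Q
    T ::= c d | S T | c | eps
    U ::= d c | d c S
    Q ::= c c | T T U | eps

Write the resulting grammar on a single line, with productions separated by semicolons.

Nullable nonterminals: {Q, T}.
ε ∉ L(G), so no ε-production is kept.
Expand every rule over subsets of its nullable positions: S → T d c gives T d c | d c. T → S T gives S T | S. Q → T T U gives T T U | T U | U.

S ::= d | T d c | d c | U d | d Q; T ::= c d | S T | S | c; U ::= d c | d c S; Q ::= c c | T T U | T U | U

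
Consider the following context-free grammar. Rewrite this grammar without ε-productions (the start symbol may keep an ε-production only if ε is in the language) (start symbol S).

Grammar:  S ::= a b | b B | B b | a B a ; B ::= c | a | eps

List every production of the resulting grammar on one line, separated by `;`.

The nullable symbols are {B}.
ε ∉ L(G), so no ε-production is kept.
Expand every rule over subsets of its nullable positions: S → b B gives b B | b. S → a B a gives a B a | a a.

S ::= a b | b B | b | B b | a B a | a a; B ::= c | a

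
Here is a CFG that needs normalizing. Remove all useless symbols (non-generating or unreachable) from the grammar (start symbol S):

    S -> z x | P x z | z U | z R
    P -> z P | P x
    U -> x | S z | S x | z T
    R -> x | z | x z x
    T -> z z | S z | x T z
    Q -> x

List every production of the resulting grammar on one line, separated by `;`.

S -> z x | z U | z R; U -> x | S z | S x | z T; R -> x | z | x z x; T -> z z | S z | x T z

Generating nonterminals: {Q, R, S, T, U}.
Reachable from S after that: {R, S, T, U}.
Removed useless symbols: {P, Q} and every production mentioning them.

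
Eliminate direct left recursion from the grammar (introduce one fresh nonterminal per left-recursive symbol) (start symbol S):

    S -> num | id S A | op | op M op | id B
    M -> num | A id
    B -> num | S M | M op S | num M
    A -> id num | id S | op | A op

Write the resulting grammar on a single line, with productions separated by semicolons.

A is directly left-recursive.
For A: α = {op}, β = {id num, id S, op}. Rewrite as A → β A' and A' → α A' | ε.

S -> num | id S A | op | op M op | id B; M -> num | A id; B -> num | S M | M op S | num M; A -> id num A' | id S A' | op A'; A' -> op A' | eps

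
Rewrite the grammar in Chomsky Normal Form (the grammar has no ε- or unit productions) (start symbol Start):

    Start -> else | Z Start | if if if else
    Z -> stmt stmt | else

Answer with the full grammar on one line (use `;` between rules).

Introduce a nonterminal for each terminal appearing in a rule of length ≥ 2: X1 → if, X2 → else, X3 → stmt.
Binarize each right-hand side of length ≥ 3 by chaining fresh nonterminals (Y1, Y2, …): affected rules were Start → X1 X1 X1 X2.

Start -> else | Z Start | X1 Y1; Z -> X3 X3 | else; X1 -> if; X2 -> else; X3 -> stmt; Y1 -> X1 Y2; Y2 -> X1 X2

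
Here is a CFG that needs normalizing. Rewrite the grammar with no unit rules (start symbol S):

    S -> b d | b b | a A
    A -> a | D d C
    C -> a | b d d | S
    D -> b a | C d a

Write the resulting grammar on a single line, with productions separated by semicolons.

Unit pairs: C ⇒* {S}.
For every A with A ⇒* B via unit rules, add B's non-unit alternatives to A; then delete every rule of the form X → Y.

S -> b d | b b | a A; A -> a | D d C; C -> a | b d d | b d | b b | a A; D -> b a | C d a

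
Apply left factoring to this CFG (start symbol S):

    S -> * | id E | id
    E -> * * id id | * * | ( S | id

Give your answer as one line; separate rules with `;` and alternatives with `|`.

S has alternatives sharing prefix 'id': factor to S → id S' with S' → E | ε.
E has alternatives sharing prefix '* *': factor to E → * * E' with E' → id id | ε.

S -> * | id S'; E -> ( S | id | * * E'; S' -> E | eps; E' -> id id | eps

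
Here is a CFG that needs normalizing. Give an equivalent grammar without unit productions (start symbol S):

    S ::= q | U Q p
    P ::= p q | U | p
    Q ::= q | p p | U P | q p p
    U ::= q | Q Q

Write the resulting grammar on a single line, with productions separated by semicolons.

Unit pairs: P ⇒* {U}.
For each unit pair (A, B), copy every non-unit production of B to A, then drop all unit productions.

S ::= q | U Q p; P ::= q | Q Q | p q | p; Q ::= q | p p | U P | q p p; U ::= q | Q Q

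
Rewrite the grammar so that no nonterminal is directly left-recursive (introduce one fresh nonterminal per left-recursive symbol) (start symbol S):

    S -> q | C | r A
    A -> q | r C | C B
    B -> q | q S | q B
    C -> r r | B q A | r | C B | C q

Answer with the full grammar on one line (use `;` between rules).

S -> q | C | r A; A -> q | r C | C B; B -> q | q S | q B; C -> r r C' | B q A C' | r C'; C' -> B C' | q C' | ε

Directly left-recursive nonterminal: C.
For C: α = {B, q}, β = {r r, B q A, r}. Rewrite as C → β C' and C' → α C' | ε.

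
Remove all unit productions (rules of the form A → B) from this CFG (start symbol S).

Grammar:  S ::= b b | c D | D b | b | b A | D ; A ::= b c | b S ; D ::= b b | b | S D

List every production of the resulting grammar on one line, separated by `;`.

Unit pairs: S ⇒* {D}.
Replace each nonterminal's rules with the union of the non-unit rules of every nonterminal it unit-derives.

S ::= b b | b | S D | c D | D b | b A; A ::= b c | b S; D ::= b b | b | S D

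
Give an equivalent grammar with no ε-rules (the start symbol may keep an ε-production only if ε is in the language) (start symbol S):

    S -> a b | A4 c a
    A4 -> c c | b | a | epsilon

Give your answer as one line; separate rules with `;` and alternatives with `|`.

S -> a b | A4 c a | c a; A4 -> c c | b | a

The nullable symbols are {A4}.
ε ∉ L(G), so no ε-production is kept.
For each production, add variants omitting each subset of nullable occurrences: S → A4 c a gives A4 c a | c a.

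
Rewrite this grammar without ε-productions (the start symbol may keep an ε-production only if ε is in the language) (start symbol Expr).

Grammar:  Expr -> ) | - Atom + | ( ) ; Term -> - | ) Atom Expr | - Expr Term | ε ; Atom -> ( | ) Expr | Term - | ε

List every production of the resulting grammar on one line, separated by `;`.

The nullable symbols are {Atom, Term}.
ε ∉ L(G), so no ε-production is kept.
Expand every rule over subsets of its nullable positions: Expr → - Atom + gives - Atom + | - +. Term → ) Atom Expr gives ) Atom Expr | ) Expr. Term → - Expr Term gives - Expr Term | - Expr. Atom → Term - gives Term - | -.

Expr -> ) | - Atom + | - + | ( ); Term -> - | ) Atom Expr | ) Expr | - Expr Term | - Expr; Atom -> ( | ) Expr | Term - | -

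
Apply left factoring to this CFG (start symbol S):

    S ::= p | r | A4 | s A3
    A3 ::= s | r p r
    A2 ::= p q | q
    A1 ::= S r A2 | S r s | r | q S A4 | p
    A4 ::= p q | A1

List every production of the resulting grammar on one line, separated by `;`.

S ::= p | r | A4 | s A3; A3 ::= s | r p r; A2 ::= p q | q; A1 ::= r | q S A4 | p | S r A1'; A4 ::= p q | A1; A1' ::= A2 | s

A1 has alternatives sharing prefix 'S r': factor to A1 → S r A1' with A1' → A2 | s.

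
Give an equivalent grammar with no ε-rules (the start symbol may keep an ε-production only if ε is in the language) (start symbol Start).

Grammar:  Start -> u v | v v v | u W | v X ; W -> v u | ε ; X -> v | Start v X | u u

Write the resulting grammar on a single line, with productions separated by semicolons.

Start -> u v | v v v | u W | u | v X; W -> v u; X -> v | Start v X | u u

The nullable symbols are {W}.
ε ∉ L(G), so no ε-production is kept.
Add the nullable-subset variants: Start → u W gives u W | u.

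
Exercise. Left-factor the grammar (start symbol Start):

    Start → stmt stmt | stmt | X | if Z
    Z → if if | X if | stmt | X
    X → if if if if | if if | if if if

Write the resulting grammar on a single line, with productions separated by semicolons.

Start → X | if Z | stmt Start1; Z → if if | stmt | X Z1; X → if if X1; Start1 → stmt | epsilon; Z1 → if | epsilon; X1 → epsilon | if X11; X11 → if | epsilon

Start has alternatives sharing prefix 'stmt': factor to Start → stmt Start1 with Start1 → stmt | ε.
Z has alternatives sharing prefix 'X': factor to Z → X Z1 with Z1 → if | ε.
X has alternatives sharing prefix 'if if': factor to X → if if X1 with X1 → if if | ε | if.
X1 has alternatives sharing prefix 'if': factor to X1 → if X11 with X11 → if | ε.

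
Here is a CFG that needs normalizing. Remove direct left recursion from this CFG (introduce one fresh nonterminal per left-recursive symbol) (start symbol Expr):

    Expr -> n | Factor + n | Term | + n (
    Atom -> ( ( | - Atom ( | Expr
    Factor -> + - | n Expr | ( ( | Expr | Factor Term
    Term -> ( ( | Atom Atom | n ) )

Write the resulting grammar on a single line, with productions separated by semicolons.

Expr -> n | Factor + n | Term | + n (; Atom -> ( ( | - Atom ( | Expr; Factor -> + - Factor1 | n Expr Factor1 | ( ( Factor1 | Expr Factor1; Term -> ( ( | Atom Atom | n ) ); Factor1 -> Term Factor1 | ε

Factor is directly left-recursive.
For Factor: α = {Term}, β = {+ -, n Expr, ( (, Expr}. Rewrite as Factor → β Factor1 and Factor1 → α Factor1 | ε.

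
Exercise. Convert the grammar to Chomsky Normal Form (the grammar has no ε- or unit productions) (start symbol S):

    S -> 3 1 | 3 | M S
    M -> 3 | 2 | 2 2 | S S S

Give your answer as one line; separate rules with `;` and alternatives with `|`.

S -> X1 X2 | 3 | M S; M -> 3 | 2 | X3 X3 | S Y1; X1 -> 3; X2 -> 1; X3 -> 2; Y1 -> S S

Introduce a nonterminal for each terminal appearing in a rule of length ≥ 2: X1 → 3, X2 → 1, X3 → 2.
Binarize each right-hand side of length ≥ 3 by chaining fresh nonterminals (Y1, Y2, …): affected rules were M → S S S.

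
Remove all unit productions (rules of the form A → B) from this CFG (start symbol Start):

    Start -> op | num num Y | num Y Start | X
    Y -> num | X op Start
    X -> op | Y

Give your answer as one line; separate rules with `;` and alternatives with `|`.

Start -> op | num num Y | num Y Start | num | X op Start; Y -> num | X op Start; X -> op | num | X op Start

Unit pairs: Start ⇒* {X, Y}; X ⇒* {Y}.
Replace each nonterminal's rules with the union of the non-unit rules of every nonterminal it unit-derives.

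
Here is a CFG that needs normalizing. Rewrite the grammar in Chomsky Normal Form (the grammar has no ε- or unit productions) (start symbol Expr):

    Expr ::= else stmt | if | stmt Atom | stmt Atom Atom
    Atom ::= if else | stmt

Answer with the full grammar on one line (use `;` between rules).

Introduce a nonterminal for each terminal appearing in a rule of length ≥ 2: X1 → else, X2 → stmt, X3 → if.
Binarize each right-hand side of length ≥ 3 by chaining fresh nonterminals (Y1, Y2, …): affected rules were Expr → X2 Atom Atom.

Expr ::= X1 X2 | if | X2 Atom | X2 Y1; Atom ::= X3 X1 | stmt; X1 ::= else; X2 ::= stmt; X3 ::= if; Y1 ::= Atom Atom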